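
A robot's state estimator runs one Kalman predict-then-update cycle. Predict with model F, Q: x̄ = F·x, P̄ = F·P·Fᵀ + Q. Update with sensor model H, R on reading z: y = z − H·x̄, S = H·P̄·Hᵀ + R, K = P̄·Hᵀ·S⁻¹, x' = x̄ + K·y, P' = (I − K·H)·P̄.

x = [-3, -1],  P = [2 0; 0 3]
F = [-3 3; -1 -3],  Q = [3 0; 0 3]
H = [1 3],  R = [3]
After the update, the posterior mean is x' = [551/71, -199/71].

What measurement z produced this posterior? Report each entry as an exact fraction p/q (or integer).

x̄ = F·x = [6, 6]
P̄ = F·P·Fᵀ + Q = [48 -21; -21 32]
S = H·P̄·Hᵀ + R = [213]
K = P̄·Hᵀ·S⁻¹ = [-5/71; 25/71]
x' − x̄ = [125/71, -625/71] = K·y
y = (KᵀK)⁻¹·Kᵀ·(x' − x̄) = [-25]
z = y + H·x̄ = [-25] + [24] = [-1]

z = [-1]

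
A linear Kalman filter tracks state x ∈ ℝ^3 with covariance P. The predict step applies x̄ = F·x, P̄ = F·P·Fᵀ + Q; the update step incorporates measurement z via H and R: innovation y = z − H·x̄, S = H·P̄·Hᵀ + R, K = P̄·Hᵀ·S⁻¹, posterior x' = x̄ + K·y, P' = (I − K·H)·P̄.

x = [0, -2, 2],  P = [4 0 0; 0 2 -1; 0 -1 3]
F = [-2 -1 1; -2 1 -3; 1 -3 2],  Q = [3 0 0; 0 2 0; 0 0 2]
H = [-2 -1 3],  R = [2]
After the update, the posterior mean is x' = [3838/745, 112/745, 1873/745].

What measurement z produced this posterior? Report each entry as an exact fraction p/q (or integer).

x̄ = F·x = [4, -8, 10]
P̄ = F·P·Fᵀ + Q = [26 1 9; 1 53 -43; 9 -43 48]
S = H·P̄·Hᵀ + R = [745]
K = P̄·Hᵀ·S⁻¹ = [-26/745; -184/745; 169/745]
x' − x̄ = [858/745, 6072/745, -5577/745] = K·y
y = (KᵀK)⁻¹·Kᵀ·(x' − x̄) = [-33]
z = y + H·x̄ = [-33] + [30] = [-3]

z = [-3]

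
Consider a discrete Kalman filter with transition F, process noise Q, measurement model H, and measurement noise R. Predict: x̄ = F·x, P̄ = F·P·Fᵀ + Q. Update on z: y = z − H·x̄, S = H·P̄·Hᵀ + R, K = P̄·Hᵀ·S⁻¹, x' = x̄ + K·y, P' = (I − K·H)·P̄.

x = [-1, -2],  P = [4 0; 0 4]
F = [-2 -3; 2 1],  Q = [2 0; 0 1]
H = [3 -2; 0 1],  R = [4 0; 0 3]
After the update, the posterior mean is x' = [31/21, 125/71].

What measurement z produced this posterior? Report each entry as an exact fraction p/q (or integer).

z = [1, 3]

x̄ = F·x = [8, -4]
P̄ = F·P·Fᵀ + Q = [54 -28; -28 21]
S = H·P̄·Hᵀ + R = [910 -126; -126 24]
K = P̄·Hᵀ·S⁻¹ = [2/7 1/3; -9/142 77/142]
x' − x̄ = [-137/21, 409/71] = K·y
y = (KᵀK)⁻¹·Kᵀ·(x' − x̄) = [-31, 7]
z = y + H·x̄ = [-31, 7] + [32, -4] = [1, 3]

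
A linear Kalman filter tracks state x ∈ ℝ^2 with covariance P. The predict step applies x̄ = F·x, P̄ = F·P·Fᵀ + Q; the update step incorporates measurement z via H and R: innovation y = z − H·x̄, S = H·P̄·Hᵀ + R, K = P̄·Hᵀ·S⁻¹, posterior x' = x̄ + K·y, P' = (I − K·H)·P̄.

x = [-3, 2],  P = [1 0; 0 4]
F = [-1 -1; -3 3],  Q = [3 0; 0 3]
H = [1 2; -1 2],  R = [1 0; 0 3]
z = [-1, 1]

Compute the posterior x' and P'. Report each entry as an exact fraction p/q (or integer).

x̄ = F·x = [1, 15]
P̄ = F·P·Fᵀ + Q = [8 -9; -9 48]
y = z − H·x̄ = [-32, -28]
S = H·P̄·Hᵀ + R = [165 184; 184 239]
K = P̄·Hᵀ·S⁻¹ = [342/797 -350/797; 1473/5579 1317/5579]
x' = x̄ + K·y = [-347/797, -327/5579]
P' = (I − K·H)·P̄ = [696/797 -177/797; -177/797 1356/5579]

x' = [-347/797, -327/5579]
P' = [696/797 -177/797; -177/797 1356/5579]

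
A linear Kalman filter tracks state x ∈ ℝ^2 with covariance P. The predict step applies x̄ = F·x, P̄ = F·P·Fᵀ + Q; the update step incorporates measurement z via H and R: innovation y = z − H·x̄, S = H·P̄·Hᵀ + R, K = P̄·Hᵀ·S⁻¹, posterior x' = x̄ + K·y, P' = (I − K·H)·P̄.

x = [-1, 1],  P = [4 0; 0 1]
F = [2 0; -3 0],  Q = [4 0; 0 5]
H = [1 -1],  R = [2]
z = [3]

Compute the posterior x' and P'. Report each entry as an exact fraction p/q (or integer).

x' = [130/111, -187/111]
P' = [284/111 196/111; 196/111 326/111]

x̄ = F·x = [-2, 3]
P̄ = F·P·Fᵀ + Q = [20 -24; -24 41]
y = z − H·x̄ = [8]
S = H·P̄·Hᵀ + R = [111]
K = P̄·Hᵀ·S⁻¹ = [44/111; -65/111]
x' = x̄ + K·y = [130/111, -187/111]
P' = (I − K·H)·P̄ = [284/111 196/111; 196/111 326/111]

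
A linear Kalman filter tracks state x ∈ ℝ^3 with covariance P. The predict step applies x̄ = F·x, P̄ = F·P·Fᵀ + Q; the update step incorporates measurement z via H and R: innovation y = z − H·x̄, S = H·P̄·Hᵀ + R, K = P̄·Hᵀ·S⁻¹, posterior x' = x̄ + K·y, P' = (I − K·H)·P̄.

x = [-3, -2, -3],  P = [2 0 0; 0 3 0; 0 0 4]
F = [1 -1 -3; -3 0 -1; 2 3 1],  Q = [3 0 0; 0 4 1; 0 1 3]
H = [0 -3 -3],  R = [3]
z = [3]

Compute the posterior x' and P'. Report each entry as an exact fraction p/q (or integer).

x' = [854/115, 1446/115, -1563/115]
P' = [4697/115 1053/115 -1064/115; 1053/115 2627/115 -2616/115; -1064/115 -2616/115 2643/115]

x̄ = F·x = [8, 12, -15]
P̄ = F·P·Fᵀ + Q = [44 6 -17; 6 26 -15; -17 -15 42]
y = z − H·x̄ = [-6]
S = H·P̄·Hᵀ + R = [345]
K = P̄·Hᵀ·S⁻¹ = [11/115; -11/115; -27/115]
x' = x̄ + K·y = [854/115, 1446/115, -1563/115]
P' = (I − K·H)·P̄ = [4697/115 1053/115 -1064/115; 1053/115 2627/115 -2616/115; -1064/115 -2616/115 2643/115]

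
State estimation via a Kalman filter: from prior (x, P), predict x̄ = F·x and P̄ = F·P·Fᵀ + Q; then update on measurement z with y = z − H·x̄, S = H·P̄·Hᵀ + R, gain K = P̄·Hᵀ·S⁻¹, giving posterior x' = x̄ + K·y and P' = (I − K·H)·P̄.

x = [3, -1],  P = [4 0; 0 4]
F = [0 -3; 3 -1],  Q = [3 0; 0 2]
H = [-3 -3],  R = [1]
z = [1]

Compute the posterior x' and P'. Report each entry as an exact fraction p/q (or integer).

x' = [-1641/473, 1490/473]
P' = [13485/946 -6717/473; -6717/473 6744/473]

x̄ = F·x = [3, 10]
P̄ = F·P·Fᵀ + Q = [39 12; 12 42]
y = z − H·x̄ = [40]
S = H·P̄·Hᵀ + R = [946]
K = P̄·Hᵀ·S⁻¹ = [-153/946; -81/473]
x' = x̄ + K·y = [-1641/473, 1490/473]
P' = (I − K·H)·P̄ = [13485/946 -6717/473; -6717/473 6744/473]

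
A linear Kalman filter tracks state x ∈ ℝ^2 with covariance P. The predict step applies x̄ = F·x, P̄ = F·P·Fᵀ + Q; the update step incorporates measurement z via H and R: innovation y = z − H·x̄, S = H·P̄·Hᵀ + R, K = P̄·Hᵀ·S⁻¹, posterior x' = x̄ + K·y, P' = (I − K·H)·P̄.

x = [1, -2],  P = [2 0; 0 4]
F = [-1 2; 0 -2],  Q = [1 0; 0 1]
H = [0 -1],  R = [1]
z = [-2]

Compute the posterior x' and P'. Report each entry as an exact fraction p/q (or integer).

x̄ = F·x = [-5, 4]
P̄ = F·P·Fᵀ + Q = [19 -16; -16 17]
y = z − H·x̄ = [2]
S = H·P̄·Hᵀ + R = [18]
K = P̄·Hᵀ·S⁻¹ = [8/9; -17/18]
x' = x̄ + K·y = [-29/9, 19/9]
P' = (I − K·H)·P̄ = [43/9 -8/9; -8/9 17/18]

x' = [-29/9, 19/9]
P' = [43/9 -8/9; -8/9 17/18]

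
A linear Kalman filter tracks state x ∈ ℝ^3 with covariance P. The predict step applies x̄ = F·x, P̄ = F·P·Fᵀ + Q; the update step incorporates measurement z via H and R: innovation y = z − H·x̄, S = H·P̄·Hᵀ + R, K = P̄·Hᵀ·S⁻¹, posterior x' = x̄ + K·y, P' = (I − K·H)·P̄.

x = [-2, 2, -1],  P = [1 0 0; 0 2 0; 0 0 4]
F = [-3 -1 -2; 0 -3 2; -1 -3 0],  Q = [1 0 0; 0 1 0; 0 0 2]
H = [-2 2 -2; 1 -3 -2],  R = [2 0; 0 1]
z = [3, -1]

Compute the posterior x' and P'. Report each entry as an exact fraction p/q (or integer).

x' = [12137/23483, 101953/93932, -83867/93932]
P' = [46038/23483 25042/23483 -14187/23483; 25042/23483 65135/93932 -37365/93932; -14187/23483 -37365/93932 36447/93932]

x̄ = F·x = [6, -8, -4]
P̄ = F·P·Fᵀ + Q = [28 -10 9; -10 35 18; 9 18 21]
y = z − H·x̄ = [23, -39]
S = H·P̄·Hᵀ + R = [346 -208; -208 668]
K = P̄·Hᵀ·S⁻¹ = [-6809/23483 -714/23483; 583/23483 -20507/93932; -4266/23483 -17547/93932]
x' = x̄ + K·y = [12137/23483, 101953/93932, -83867/93932]
P' = (I − K·H)·P̄ = [46038/23483 25042/23483 -14187/23483; 25042/23483 65135/93932 -37365/93932; -14187/23483 -37365/93932 36447/93932]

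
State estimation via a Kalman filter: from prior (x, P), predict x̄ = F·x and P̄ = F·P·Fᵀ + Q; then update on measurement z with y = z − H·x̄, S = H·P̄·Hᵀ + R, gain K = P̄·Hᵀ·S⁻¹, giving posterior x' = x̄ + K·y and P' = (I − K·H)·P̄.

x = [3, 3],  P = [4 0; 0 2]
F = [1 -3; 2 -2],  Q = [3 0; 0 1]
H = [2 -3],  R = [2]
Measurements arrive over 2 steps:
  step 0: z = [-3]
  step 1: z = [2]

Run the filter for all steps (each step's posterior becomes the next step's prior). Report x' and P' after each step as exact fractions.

step 0: x̄ = F·x = [-6, 0]
step 0: P̄ = F·P·Fᵀ + Q = [25 20; 20 25]
step 0: y = z − H·x̄ = [9]
step 0: S = H·P̄·Hᵀ + R = [87]
step 0: K = P̄·Hᵀ·S⁻¹ = [-10/87; -35/87]
step 0: x' = x̄ + K·y = [-204/29, -105/29]
step 0: P' = (I − K·H)·P̄ = [2075/87 1390/87; 1390/87 950/87]
step 1: x̄ = F·x = [111/29, -198/29]
step 1: P̄ = F·P·Fᵀ + Q = [2546/87 -1270/87; -1270/87 1067/87]
step 1: y = z − H·x̄ = [-758/29]
step 1: S = H·P̄·Hᵀ + R = [35201/87]
step 1: K = P̄·Hᵀ·S⁻¹ = [8902/35201; -5741/35201]
step 1: x' = x̄ + K·y = [-97945/35201, -90280/35201]
step 1: P' = (I − K·H)·P̄ = [119266/35201 73576/35201; 73576/35201 52878/35201]

step 0: x' = [-204/29, -105/29], P' = [2075/87 1390/87; 1390/87 950/87]
step 1: x' = [-97945/35201, -90280/35201], P' = [119266/35201 73576/35201; 73576/35201 52878/35201]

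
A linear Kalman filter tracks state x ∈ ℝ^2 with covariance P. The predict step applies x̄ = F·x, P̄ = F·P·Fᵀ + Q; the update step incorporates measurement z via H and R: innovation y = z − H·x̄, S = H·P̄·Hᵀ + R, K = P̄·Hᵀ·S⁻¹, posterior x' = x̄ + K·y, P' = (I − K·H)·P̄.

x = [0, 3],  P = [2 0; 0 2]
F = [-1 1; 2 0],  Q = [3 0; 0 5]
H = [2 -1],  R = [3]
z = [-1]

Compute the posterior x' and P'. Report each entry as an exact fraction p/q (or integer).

x' = [9/10, 49/20]
P' = [8/5 23/10; 23/10 113/20]

x̄ = F·x = [3, 0]
P̄ = F·P·Fᵀ + Q = [7 -4; -4 13]
y = z − H·x̄ = [-7]
S = H·P̄·Hᵀ + R = [60]
K = P̄·Hᵀ·S⁻¹ = [3/10; -7/20]
x' = x̄ + K·y = [9/10, 49/20]
P' = (I − K·H)·P̄ = [8/5 23/10; 23/10 113/20]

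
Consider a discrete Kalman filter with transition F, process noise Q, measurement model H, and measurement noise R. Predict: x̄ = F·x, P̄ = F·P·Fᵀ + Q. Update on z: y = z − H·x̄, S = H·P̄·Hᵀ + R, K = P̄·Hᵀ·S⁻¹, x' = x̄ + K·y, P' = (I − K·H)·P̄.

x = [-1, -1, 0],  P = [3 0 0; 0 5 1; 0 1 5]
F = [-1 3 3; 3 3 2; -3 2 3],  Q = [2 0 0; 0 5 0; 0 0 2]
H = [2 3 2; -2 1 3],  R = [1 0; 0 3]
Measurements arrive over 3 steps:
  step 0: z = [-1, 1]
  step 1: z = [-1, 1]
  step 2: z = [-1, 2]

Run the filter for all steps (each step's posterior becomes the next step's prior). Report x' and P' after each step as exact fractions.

step 0: x' = [78068/127729, -208363/127729, 169719/127729], P' = [2071625/383187 -2971310/383187 2411671/383187; -2971310/383187 4422101/383187 -3617788/383187; 2411671/383187 -3617788/383187 3018326/383187]
step 1: x' = [-32324857/215889731, -565057434/1079448655, 455223667/1079448655], P' = [3433056835/647669193 -4786062073/647669193 3834789698/647669193; -4786062073/647669193 34622160692/3238345965 -27965601391/3238345965; 3834789698/647669193 -27965601391/3238345965 23077343453/3238345965]
step 2: x' = [894744386360/4620301628183, -11744234030765/9240603256366, 5597328915561/4620301628183], P' = [73485919194550/13860904884549 -102537917419780/13860904884549 82205697894752/13860904884549; -102537917419780/13860904884549 296954410640849/27721809769098 -119998651544828/13860904884549; 82205697894752/13860904884549 -119998651544828/13860904884549 99073695808753/13860904884549]

step 0: x̄ = F·x = [-2, -6, 1]
step 0: P̄ = F·P·Fᵀ + Q = [113 81 99; 81 109 46; 99 46 106]
step 0: y = z − H·x̄ = [19, 0]
step 0: S = H·P̄·Hᵀ + R = [4174 891; 891 282]
step 0: K = P̄·Hᵀ·S⁻¹ = [17554/127729 40151/383187; 29369/127729 -162881/383187; 2210/127729 204616/383187]
step 0: x' = x̄ + K·y = [78068/127729, -208363/127729, 169719/127729]
step 0: P' = (I − K·H)·P̄ = [2071625/383187 -2971310/383187 2411671/383187; -2971310/383187 4422101/383187 -3617788/383187; 2411671/383187 -3617788/383187 3018326/383187]
step 1: x̄ = F·x = [-194000/127729, -51447/127729, -141773/127729]
step 1: P̄ = F·P·Fᵀ + Q = [8039492/383187 -3518993/383187 9389953/383187; -3518993/383187 4475789/383187 -4884364/383187; 9389953/383187 -4884364/383187 13096523/383187]
step 1: y = z − H·x̄ = [698158/127729, 216495/127729]
step 1: S = H·P̄·Hᵀ + R = [33162896/127729 12992137/127729; 12992137/127729 9247459/127729]
step 1: K = P̄·Hᵀ·S⁻¹ = [59168949/215889731 -16422961/215889731; 24886188/1079448655 -157113639/1079448655; 201926571/1079448655 324281332/1079448655]
step 1: x' = x̄ + K·y = [-32324857/215889731, -565057434/1079448655, 455223667/1079448655]
step 1: P' = (I − K·H)·P̄ = [3433056835/647669193 -4786062073/647669193 3834789698/647669193; -4786062073/647669193 34622160692/3238345965 -27965601391/3238345965; 3834789698/647669193 -27965601391/3238345965 23077343453/3238345965]
step 2: x̄ = F·x = [-167877016/1079448655, -1269597823/1079448655, 720428988/1079448655]
step 2: P̄ = F·P·Fᵀ + Q = [68094859622/3238345965 -30280589204/3238345965 80586919024/3238345965; -30280589204/3238345965 38342686058/3238345965 -42530574223/3238345965; 80586919024/3238345965 -42530574223/3238345965 113594418218/3238345965]
step 2: y = z − H·x̄ = [324848174/215889731, 931454137/1079448655]
step 2: S = H·P̄·Hᵀ + R = [56402734861/215889731 22578333827/215889731; 22578333827/215889731 80560936531/1079448655]
step 2: K = P̄·Hᵀ·S⁻¹ = [1256493973088/4620301628183 -321406902736/4620301628183; 238985354705/9240603256366 -1431758772111/9240603256366; 854277590842/4620301628183 1423448899103/4620301628183]
step 2: x' = x̄ + K·y = [894744386360/4620301628183, -11744234030765/9240603256366, 5597328915561/4620301628183]
step 2: P' = (I − K·H)·P̄ = [73485919194550/13860904884549 -102537917419780/13860904884549 82205697894752/13860904884549; -102537917419780/13860904884549 296954410640849/27721809769098 -119998651544828/13860904884549; 82205697894752/13860904884549 -119998651544828/13860904884549 99073695808753/13860904884549]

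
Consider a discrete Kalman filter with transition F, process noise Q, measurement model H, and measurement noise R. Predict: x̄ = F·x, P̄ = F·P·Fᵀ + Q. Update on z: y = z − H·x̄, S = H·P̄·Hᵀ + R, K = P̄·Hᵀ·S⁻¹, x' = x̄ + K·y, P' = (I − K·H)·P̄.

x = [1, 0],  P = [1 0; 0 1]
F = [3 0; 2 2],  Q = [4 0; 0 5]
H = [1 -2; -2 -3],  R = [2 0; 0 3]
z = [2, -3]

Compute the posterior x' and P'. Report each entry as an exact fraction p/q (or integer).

x̄ = F·x = [3, 2]
P̄ = F·P·Fᵀ + Q = [13 6; 6 13]
y = z − H·x̄ = [3, 9]
S = H·P̄·Hᵀ + R = [43 58; 58 244]
K = P̄·Hᵀ·S⁻¹ = [233/594 -325/1188; -961/3564 -1033/7128]
x' = x̄ + K·y = [679/396, -269/2376]
P' = (I − K·H)·P̄ = [113/198 -127/1188; -127/1188 1541/7128]

x' = [679/396, -269/2376]
P' = [113/198 -127/1188; -127/1188 1541/7128]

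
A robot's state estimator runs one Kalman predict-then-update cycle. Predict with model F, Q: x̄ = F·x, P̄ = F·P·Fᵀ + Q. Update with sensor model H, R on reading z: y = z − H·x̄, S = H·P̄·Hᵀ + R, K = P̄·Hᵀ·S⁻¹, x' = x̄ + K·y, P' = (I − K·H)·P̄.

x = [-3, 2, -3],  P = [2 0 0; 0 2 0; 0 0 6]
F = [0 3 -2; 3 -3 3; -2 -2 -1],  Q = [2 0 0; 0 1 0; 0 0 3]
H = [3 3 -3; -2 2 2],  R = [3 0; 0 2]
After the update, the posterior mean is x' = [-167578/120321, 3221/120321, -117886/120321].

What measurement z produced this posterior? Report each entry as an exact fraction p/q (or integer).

x̄ = F·x = [12, -24, 5]
P̄ = F·P·Fᵀ + Q = [44 -54 0; -54 91 -18; 0 -18 25]
S = H·P̄·Hᵀ + R = [795 132; 132 930]
K = P̄·Hᵀ·S⁻¹ = [-338/120321 -25310/120321; 19987/120321 30025/120321; -20303/120321 4693/120321]
x' − x̄ = [-1611430/120321, 2890925/120321, -719491/120321] = K·y
y = (KᵀK)⁻¹·Kᵀ·(x' − x̄) = [50, 63]
z = y + H·x̄ = [50, 63] + [-51, -62] = [-1, 1]

z = [-1, 1]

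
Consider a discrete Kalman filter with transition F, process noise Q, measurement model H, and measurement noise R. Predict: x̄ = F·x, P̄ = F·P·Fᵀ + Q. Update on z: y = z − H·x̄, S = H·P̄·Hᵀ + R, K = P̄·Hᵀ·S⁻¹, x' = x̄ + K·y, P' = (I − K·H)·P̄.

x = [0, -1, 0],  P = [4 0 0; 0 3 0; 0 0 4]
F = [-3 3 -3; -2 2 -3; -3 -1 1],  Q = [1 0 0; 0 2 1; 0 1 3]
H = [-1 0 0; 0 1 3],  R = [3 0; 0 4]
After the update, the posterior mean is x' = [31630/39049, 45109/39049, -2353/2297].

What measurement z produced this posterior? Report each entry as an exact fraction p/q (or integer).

x̄ = F·x = [-3, -2, 1]
P̄ = F·P·Fᵀ + Q = [100 78 15; 78 66 7; 15 7 46]
S = H·P̄·Hᵀ + R = [103 -123; -123 526]
K = P̄·Hᵀ·S⁻¹ = [-37471/39049 369/39049; -30327/39049 -633/39049; 585/2297 770/2297]
x' − x̄ = [148777/39049, 123207/39049, -4650/2297] = K·y
y = (KᵀK)⁻¹·Kᵀ·(x' − x̄) = [-4, -3]
z = y + H·x̄ = [-4, -3] + [3, 1] = [-1, -2]

z = [-1, -2]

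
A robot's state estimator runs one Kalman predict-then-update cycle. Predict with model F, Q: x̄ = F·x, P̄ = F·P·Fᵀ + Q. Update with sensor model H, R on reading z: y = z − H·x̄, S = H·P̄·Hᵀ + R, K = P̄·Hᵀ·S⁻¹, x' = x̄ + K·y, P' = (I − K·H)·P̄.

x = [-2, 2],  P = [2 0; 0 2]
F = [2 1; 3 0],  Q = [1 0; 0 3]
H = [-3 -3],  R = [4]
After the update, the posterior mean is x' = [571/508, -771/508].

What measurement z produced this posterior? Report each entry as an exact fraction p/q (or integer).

x̄ = F·x = [-2, -6]
P̄ = F·P·Fᵀ + Q = [11 12; 12 21]
S = H·P̄·Hᵀ + R = [508]
K = P̄·Hᵀ·S⁻¹ = [-69/508; -99/508]
x' − x̄ = [1587/508, 2277/508] = K·y
y = (KᵀK)⁻¹·Kᵀ·(x' − x̄) = [-23]
z = y + H·x̄ = [-23] + [24] = [1]

z = [1]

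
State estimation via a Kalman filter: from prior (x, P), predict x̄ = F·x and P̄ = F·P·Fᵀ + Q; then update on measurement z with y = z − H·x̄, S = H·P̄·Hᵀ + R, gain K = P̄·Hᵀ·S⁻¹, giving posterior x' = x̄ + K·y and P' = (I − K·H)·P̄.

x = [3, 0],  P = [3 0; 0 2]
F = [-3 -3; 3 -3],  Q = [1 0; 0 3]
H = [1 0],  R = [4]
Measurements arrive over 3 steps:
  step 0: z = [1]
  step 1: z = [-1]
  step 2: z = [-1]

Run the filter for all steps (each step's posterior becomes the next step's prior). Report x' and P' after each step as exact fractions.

step 0: x̄ = F·x = [-9, 9]
step 0: P̄ = F·P·Fᵀ + Q = [46 -9; -9 48]
step 0: y = z − H·x̄ = [10]
step 0: S = H·P̄·Hᵀ + R = [50]
step 0: K = P̄·Hᵀ·S⁻¹ = [23/25; -9/50]
step 0: x' = x̄ + K·y = [1/5, 36/5]
step 0: P' = (I − K·H)·P̄ = [92/25 -18/25; -18/25 2319/50]
step 1: x̄ = F·x = [-111/5, -21]
step 1: P̄ = F·P·Fᵀ + Q = [21929/50 3843/10; 3843/10 933/2]
step 1: y = z − H·x̄ = [106/5]
step 1: S = H·P̄·Hᵀ + R = [22129/50]
step 1: K = P̄·Hᵀ·S⁻¹ = [21929/22129; 19215/22129]
step 1: x' = x̄ + K·y = [-26369/22129, -57351/22129]
step 1: P' = (I − K·H)·P̄ = [87716/22129 76860/22129; 76860/22129 2938854/22129]
step 2: x̄ = F·x = [251160/22129, 92946/22129]
step 2: P̄ = F·P·Fᵀ + Q = [28644739/22129 25660242/22129; 25660242/22129 25922037/22129]
step 2: y = z − H·x̄ = [-273289/22129]
step 2: S = H·P̄·Hᵀ + R = [28733255/22129]
step 2: K = P̄·Hᵀ·S⁻¹ = [28644739/28733255; 25660242/28733255]
step 2: x' = x̄ + K·y = [-27640099/28733255, -196214052/28733255]
step 2: P' = (I − K·H)·P̄ = [114578956/28733255 102640968/28733255; 102640968/28733255 3903315999/28733255]

step 0: x' = [1/5, 36/5], P' = [92/25 -18/25; -18/25 2319/50]
step 1: x' = [-26369/22129, -57351/22129], P' = [87716/22129 76860/22129; 76860/22129 2938854/22129]
step 2: x' = [-27640099/28733255, -196214052/28733255], P' = [114578956/28733255 102640968/28733255; 102640968/28733255 3903315999/28733255]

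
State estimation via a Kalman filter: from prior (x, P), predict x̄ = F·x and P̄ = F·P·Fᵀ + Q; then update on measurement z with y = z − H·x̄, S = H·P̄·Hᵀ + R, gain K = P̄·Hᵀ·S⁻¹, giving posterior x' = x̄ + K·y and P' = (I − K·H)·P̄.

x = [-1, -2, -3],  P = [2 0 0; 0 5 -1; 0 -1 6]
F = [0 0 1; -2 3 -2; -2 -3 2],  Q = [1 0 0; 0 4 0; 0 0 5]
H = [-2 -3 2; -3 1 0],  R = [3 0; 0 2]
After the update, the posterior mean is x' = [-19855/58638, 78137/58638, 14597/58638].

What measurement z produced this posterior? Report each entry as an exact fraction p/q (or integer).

z = [-3, 2]

x̄ = F·x = [-3, 2, 2]
P̄ = F·P·Fᵀ + Q = [7 -15 15; -15 93 -73; 15 -73 94]
S = H·P̄·Hᵀ + R = [1820 -578; -578 248]
K = P̄·Hᵀ·S⁻¹ = [-1420/29319 -15131/58638; -4549/29319 11425/58638; 6323/29319 1573/58638]
x' − x̄ = [156059/58638, -39139/58638, -102679/58638] = K·y
y = (KᵀK)⁻¹·Kᵀ·(x' − x̄) = [-7, -9]
z = y + H·x̄ = [-7, -9] + [4, 11] = [-3, 2]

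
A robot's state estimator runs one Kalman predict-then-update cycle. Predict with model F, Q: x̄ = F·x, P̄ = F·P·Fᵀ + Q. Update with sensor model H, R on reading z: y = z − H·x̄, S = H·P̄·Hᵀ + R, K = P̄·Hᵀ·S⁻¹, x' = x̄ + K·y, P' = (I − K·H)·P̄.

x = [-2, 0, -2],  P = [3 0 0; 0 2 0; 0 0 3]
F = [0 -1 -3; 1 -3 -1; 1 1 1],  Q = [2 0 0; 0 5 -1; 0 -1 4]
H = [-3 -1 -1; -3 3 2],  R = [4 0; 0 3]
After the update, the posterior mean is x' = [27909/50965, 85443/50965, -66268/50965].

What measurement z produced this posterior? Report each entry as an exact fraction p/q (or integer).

z = [-2, 1]

x̄ = F·x = [6, 0, -4]
P̄ = F·P·Fᵀ + Q = [31 15 -11; 15 29 -7; -11 -7 12]
S = H·P̄·Hᵀ + R = [334 146; 146 369]
K = P̄·Hᵀ·S⁻¹ = [-25573/101930 -4609/50965; -28811/101930 9567/50965; 2538/50965 3968/50965]
x' − x̄ = [-277881/50965, 85443/50965, 137592/50965] = K·y
y = (KᵀK)⁻¹·Kᵀ·(x' − x̄) = [12, 27]
z = y + H·x̄ = [12, 27] + [-14, -26] = [-2, 1]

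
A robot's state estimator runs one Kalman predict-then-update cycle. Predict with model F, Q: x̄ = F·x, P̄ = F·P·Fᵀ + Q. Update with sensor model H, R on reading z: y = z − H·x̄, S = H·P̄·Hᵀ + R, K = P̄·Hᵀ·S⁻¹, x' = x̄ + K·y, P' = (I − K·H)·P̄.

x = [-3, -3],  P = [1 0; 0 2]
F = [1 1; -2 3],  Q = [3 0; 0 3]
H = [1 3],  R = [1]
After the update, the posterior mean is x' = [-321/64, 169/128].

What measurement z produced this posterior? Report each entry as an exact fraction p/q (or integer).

x̄ = F·x = [-6, -3]
P̄ = F·P·Fᵀ + Q = [6 4; 4 25]
S = H·P̄·Hᵀ + R = [256]
K = P̄·Hᵀ·S⁻¹ = [9/128; 79/256]
x' − x̄ = [63/64, 553/128] = K·y
y = (KᵀK)⁻¹·Kᵀ·(x' − x̄) = [14]
z = y + H·x̄ = [14] + [-15] = [-1]

z = [-1]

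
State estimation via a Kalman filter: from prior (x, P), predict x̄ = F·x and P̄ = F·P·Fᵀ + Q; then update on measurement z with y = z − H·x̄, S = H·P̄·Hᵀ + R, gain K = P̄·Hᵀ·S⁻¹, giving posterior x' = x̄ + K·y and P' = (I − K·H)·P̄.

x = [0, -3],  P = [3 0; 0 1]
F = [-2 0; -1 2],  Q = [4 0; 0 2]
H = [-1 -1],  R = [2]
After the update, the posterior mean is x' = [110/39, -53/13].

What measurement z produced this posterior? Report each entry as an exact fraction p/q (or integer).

z = [1]

x̄ = F·x = [0, -6]
P̄ = F·P·Fᵀ + Q = [16 6; 6 9]
S = H·P̄·Hᵀ + R = [39]
K = P̄·Hᵀ·S⁻¹ = [-22/39; -5/13]
x' − x̄ = [110/39, 25/13] = K·y
y = (KᵀK)⁻¹·Kᵀ·(x' − x̄) = [-5]
z = y + H·x̄ = [-5] + [6] = [1]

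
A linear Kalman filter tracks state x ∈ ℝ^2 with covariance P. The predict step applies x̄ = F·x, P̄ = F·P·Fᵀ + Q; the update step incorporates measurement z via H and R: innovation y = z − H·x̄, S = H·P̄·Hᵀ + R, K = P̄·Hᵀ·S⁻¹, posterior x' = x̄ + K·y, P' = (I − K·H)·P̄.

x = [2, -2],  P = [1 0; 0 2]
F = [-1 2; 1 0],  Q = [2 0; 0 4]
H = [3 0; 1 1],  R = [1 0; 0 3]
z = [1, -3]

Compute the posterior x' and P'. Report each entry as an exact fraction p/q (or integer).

x' = [169/800, -1159/800]
P' = [87/800 -57/800; -57/800 1527/800]

x̄ = F·x = [-6, 2]
P̄ = F·P·Fᵀ + Q = [11 -1; -1 5]
y = z − H·x̄ = [19, 1]
S = H·P̄·Hᵀ + R = [100 30; 30 17]
K = P̄·Hᵀ·S⁻¹ = [261/800 1/80; -171/800 49/80]
x' = x̄ + K·y = [169/800, -1159/800]
P' = (I − K·H)·P̄ = [87/800 -57/800; -57/800 1527/800]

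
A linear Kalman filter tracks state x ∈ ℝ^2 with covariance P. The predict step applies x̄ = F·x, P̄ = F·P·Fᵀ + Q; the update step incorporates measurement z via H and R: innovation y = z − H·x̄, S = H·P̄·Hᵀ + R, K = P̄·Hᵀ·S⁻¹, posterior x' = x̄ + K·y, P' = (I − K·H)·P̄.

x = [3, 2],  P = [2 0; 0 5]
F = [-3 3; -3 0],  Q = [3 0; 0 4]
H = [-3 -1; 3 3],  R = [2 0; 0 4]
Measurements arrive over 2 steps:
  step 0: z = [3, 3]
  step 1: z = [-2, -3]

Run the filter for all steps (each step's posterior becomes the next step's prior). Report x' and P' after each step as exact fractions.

step 0: x̄ = F·x = [-3, -9]
step 0: P̄ = F·P·Fᵀ + Q = [66 18; 18 22]
step 0: y = z − H·x̄ = [-15, 39]
step 0: S = H·P̄·Hᵀ + R = [726 -876; -876 1120]
step 0: K = P̄·Hᵀ·S⁻¹ = [-441/953 -261/1906; 1250/2859 428/953]
step 0: x' = x̄ + K·y = [-2667/1906, 1865/953]
step 0: P' = (I − K·H)·P̄ = [528/953 -702/953; -702/953 3818/2859]
step 1: x̄ = F·x = [19191/1906, 8001/1906]
step 1: P̄ = F·P·Fᵀ + Q = [31701/953 11070/953; 11070/953 8564/953]
step 1: y = z − H·x̄ = [30881/953, -43647/953]
step 1: S = H·P̄·Hᵀ + R = [362199/953 -443841/953; -443841/953 565457/953]
step 1: K = P̄·Hᵀ·S⁻¹ = [-539646/1366409 -113517/1366409; 1323044/4099227 488498/1366409]
step 1: x' = x̄ + K·y = [2940705/2732818, -14078777/8198454]
step 1: P' = (I − K·H)·P̄ = [615324/1366409 -766680/1366409; -766680/1366409 4254032/4099227]

step 0: x' = [-2667/1906, 1865/953], P' = [528/953 -702/953; -702/953 3818/2859]
step 1: x' = [2940705/2732818, -14078777/8198454], P' = [615324/1366409 -766680/1366409; -766680/1366409 4254032/4099227]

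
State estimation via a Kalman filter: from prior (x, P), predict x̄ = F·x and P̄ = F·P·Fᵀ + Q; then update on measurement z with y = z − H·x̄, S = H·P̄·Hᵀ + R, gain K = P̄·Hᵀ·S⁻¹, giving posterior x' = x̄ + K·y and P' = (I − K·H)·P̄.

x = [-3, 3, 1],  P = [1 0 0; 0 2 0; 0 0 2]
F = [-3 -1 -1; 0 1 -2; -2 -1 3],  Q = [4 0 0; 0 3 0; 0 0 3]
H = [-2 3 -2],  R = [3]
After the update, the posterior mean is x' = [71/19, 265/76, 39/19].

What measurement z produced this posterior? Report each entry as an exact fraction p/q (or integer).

x̄ = F·x = [5, 1, 6]
P̄ = F·P·Fᵀ + Q = [17 2 2; 2 13 -14; 2 -14 27]
S = H·P̄·Hᵀ + R = [456]
K = P̄·Hᵀ·S⁻¹ = [-4/57; 21/152; -25/114]
x' − x̄ = [-24/19, 189/76, -75/19] = K·y
y = (KᵀK)⁻¹·Kᵀ·(x' − x̄) = [18]
z = y + H·x̄ = [18] + [-19] = [-1]

z = [-1]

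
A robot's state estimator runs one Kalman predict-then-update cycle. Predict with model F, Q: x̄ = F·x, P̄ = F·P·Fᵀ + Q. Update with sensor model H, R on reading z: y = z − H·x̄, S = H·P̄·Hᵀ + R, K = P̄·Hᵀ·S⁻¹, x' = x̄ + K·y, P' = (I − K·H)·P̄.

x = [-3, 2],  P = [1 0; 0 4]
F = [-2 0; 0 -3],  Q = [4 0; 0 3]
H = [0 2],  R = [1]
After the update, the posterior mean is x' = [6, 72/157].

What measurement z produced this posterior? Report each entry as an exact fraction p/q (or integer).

x̄ = F·x = [6, -6]
P̄ = F·P·Fᵀ + Q = [8 0; 0 39]
S = H·P̄·Hᵀ + R = [157]
K = P̄·Hᵀ·S⁻¹ = [0; 78/157]
x' − x̄ = [0, 1014/157] = K·y
y = (KᵀK)⁻¹·Kᵀ·(x' − x̄) = [13]
z = y + H·x̄ = [13] + [-12] = [1]

z = [1]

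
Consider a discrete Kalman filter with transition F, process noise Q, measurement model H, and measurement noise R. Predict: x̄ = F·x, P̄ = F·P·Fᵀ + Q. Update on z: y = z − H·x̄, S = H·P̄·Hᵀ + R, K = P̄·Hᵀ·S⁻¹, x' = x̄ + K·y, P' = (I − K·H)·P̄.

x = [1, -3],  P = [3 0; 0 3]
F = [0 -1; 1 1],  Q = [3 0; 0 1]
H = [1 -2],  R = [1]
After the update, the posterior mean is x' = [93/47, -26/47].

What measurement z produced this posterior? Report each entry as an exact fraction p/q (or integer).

z = [3]

x̄ = F·x = [3, -2]
P̄ = F·P·Fᵀ + Q = [6 -3; -3 7]
S = H·P̄·Hᵀ + R = [47]
K = P̄·Hᵀ·S⁻¹ = [12/47; -17/47]
x' − x̄ = [-48/47, 68/47] = K·y
y = (KᵀK)⁻¹·Kᵀ·(x' − x̄) = [-4]
z = y + H·x̄ = [-4] + [7] = [3]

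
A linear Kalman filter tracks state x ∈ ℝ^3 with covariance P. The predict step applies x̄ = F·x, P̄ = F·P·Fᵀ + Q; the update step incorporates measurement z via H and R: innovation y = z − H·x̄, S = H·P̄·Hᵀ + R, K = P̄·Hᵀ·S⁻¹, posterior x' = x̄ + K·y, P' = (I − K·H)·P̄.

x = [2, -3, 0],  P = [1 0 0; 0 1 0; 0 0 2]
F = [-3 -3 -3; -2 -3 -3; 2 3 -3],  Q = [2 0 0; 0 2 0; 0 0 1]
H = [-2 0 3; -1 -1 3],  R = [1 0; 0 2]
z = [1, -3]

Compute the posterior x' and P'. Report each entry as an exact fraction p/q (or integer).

x' = [-2841/2951, 7513/2951, -1103/2951]
P' = [77491/2951 74382/2951 51215/2951; 74382/2951 76575/2951 49741/2951; 51215/2951 49741/2951 34132/2951]

x̄ = F·x = [3, 5, -5]
P̄ = F·P·Fᵀ + Q = [38 33 3; 33 33 5; 3 5 32]
y = z − H·x̄ = [22, 20]
S = H·P̄·Hᵀ + R = [405 388; 388 379]
K = P̄·Hᵀ·S⁻¹ = [-1337/2951 886/2951; 459/2951 -867/2951; -34/2951 720/2951]
x' = x̄ + K·y = [-2841/2951, 7513/2951, -1103/2951]
P' = (I − K·H)·P̄ = [77491/2951 74382/2951 51215/2951; 74382/2951 76575/2951 49741/2951; 51215/2951 49741/2951 34132/2951]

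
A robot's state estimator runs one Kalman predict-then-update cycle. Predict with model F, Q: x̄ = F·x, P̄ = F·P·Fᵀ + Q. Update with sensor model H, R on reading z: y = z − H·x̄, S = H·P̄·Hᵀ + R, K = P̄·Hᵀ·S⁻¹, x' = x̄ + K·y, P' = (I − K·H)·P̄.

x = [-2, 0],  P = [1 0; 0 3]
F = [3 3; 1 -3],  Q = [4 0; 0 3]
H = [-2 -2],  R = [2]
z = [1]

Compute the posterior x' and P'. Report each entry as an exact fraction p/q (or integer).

x' = [-42/47, 11/47]
P' = [1368/47 -1352/47; -1352/47 1359/47]

x̄ = F·x = [-6, -2]
P̄ = F·P·Fᵀ + Q = [40 -24; -24 31]
y = z − H·x̄ = [-15]
S = H·P̄·Hᵀ + R = [94]
K = P̄·Hᵀ·S⁻¹ = [-16/47; -7/47]
x' = x̄ + K·y = [-42/47, 11/47]
P' = (I − K·H)·P̄ = [1368/47 -1352/47; -1352/47 1359/47]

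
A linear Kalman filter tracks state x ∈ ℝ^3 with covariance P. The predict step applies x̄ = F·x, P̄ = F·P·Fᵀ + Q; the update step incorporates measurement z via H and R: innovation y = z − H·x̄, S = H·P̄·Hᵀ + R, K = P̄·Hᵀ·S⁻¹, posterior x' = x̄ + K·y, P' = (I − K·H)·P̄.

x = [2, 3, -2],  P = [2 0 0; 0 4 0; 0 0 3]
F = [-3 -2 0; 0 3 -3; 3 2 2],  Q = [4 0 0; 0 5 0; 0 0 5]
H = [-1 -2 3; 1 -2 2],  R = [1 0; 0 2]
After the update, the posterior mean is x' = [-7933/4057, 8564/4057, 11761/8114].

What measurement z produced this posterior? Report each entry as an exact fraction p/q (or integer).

x̄ = F·x = [-12, 15, 8]
P̄ = F·P·Fᵀ + Q = [38 -24 -34; -24 68 6; -34 6 51]
S = H·P̄·Hᵀ + R = [806 446; 446 428]
K = P̄·Hᵀ·S⁻¹ = [-11851/36513 13885/36513; 716/4057 -2149/4057; 12481/36513 -16457/73026]
x' − x̄ = [40751/4057, -52291/4057, -53151/8114] = K·y
y = (KᵀK)⁻¹·Kᵀ·(x' − x̄) = [-4, 23]
z = y + H·x̄ = [-4, 23] + [6, -26] = [2, -3]

z = [2, -3]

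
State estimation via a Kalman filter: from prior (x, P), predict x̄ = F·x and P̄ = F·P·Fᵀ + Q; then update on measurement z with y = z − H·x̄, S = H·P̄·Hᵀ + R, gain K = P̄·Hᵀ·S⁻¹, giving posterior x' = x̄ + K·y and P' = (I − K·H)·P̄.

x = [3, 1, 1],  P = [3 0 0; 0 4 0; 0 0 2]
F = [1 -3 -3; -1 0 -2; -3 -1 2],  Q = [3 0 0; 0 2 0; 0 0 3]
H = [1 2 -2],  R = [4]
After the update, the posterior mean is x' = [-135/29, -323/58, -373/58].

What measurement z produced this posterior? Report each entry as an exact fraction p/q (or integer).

z = [-3]

x̄ = F·x = [-3, -5, -8]
P̄ = F·P·Fᵀ + Q = [60 9 -9; 9 13 1; -9 1 42]
S = H·P̄·Hᵀ + R = [348]
K = P̄·Hᵀ·S⁻¹ = [8/29; 11/116; -91/348]
x' − x̄ = [-48/29, -33/58, 91/58] = K·y
y = (KᵀK)⁻¹·Kᵀ·(x' − x̄) = [-6]
z = y + H·x̄ = [-6] + [3] = [-3]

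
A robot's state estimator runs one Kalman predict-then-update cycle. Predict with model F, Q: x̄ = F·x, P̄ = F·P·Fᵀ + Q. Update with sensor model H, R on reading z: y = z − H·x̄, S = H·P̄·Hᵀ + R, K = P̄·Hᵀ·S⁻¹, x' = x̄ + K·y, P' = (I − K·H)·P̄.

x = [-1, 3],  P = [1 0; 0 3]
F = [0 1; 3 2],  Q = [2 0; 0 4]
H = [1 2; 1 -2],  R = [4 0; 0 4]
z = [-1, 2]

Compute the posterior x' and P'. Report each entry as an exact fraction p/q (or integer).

x' = [41/38, -27/38]
P' = [122/95 4/95; 4/95 139/285]

x̄ = F·x = [3, 3]
P̄ = F·P·Fᵀ + Q = [5 6; 6 25]
y = z − H·x̄ = [-10, 5]
S = H·P̄·Hᵀ + R = [133 -95; -95 85]
K = P̄·Hᵀ·S⁻¹ = [13/38 3/10; 29/114 -7/30]
x' = x̄ + K·y = [41/38, -27/38]
P' = (I − K·H)·P̄ = [122/95 4/95; 4/95 139/285]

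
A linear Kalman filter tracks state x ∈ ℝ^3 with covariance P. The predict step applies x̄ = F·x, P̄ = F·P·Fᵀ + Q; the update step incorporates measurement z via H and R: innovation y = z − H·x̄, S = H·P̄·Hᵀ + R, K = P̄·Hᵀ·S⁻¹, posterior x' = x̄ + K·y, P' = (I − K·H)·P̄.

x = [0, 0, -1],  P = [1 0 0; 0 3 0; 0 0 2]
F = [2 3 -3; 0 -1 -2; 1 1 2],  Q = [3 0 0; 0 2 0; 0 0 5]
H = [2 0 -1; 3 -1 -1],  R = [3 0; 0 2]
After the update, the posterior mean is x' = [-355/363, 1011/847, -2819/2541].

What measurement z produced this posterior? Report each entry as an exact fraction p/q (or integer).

z = [-1, -3]

x̄ = F·x = [3, 2, -2]
P̄ = F·P·Fᵀ + Q = [52 3 -1; 3 13 -11; -1 -11 17]
S = H·P̄·Hᵀ + R = [232 317; 317 466]
K = P̄·Hᵀ·S⁻¹ = [16/1089 349/1089; 1901/2541 -1255/2541; -6001/7623 3935/7623]
x' − x̄ = [-1444/363, -683/847, 2263/2541] = K·y
y = (KᵀK)⁻¹·Kᵀ·(x' − x̄) = [-9, -12]
z = y + H·x̄ = [-9, -12] + [8, 9] = [-1, -3]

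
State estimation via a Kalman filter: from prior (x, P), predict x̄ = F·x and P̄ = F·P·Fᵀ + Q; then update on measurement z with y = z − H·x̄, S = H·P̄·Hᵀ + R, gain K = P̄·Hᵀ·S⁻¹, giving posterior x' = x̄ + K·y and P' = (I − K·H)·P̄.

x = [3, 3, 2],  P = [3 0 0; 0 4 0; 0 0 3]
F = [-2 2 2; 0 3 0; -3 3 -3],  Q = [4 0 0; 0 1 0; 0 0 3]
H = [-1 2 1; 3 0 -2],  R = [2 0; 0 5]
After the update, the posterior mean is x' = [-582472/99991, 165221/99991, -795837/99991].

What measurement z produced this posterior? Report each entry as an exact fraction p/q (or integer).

x̄ = F·x = [4, 9, -6]
P̄ = F·P·Fᵀ + Q = [44 24 24; 24 37 36; 24 36 93]
S = H·P̄·Hᵀ + R = [287 -198; -198 485]
K = P̄·Hᵀ·S⁻¹ = [30212/99991 29652/99991; 41710/99991 17028/99991; 45813/99991 -4800/99991]
x' − x̄ = [-982436/99991, -734698/99991, -195891/99991] = K·y
y = (KᵀK)⁻¹·Kᵀ·(x' − x̄) = [-7, -26]
z = y + H·x̄ = [-7, -26] + [8, 24] = [1, -2]

z = [1, -2]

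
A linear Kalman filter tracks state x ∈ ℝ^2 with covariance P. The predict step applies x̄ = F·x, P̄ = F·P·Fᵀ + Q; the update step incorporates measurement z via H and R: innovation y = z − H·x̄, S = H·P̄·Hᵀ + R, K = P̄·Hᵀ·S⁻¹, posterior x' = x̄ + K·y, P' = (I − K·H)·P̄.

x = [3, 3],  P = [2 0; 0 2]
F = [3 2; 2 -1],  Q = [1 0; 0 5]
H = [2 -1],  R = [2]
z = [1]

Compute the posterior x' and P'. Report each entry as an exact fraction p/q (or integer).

x̄ = F·x = [15, 3]
P̄ = F·P·Fᵀ + Q = [27 8; 8 15]
y = z − H·x̄ = [-26]
S = H·P̄·Hᵀ + R = [93]
K = P̄·Hᵀ·S⁻¹ = [46/93; 1/93]
x' = x̄ + K·y = [199/93, 253/93]
P' = (I − K·H)·P̄ = [395/93 698/93; 698/93 1394/93]

x' = [199/93, 253/93]
P' = [395/93 698/93; 698/93 1394/93]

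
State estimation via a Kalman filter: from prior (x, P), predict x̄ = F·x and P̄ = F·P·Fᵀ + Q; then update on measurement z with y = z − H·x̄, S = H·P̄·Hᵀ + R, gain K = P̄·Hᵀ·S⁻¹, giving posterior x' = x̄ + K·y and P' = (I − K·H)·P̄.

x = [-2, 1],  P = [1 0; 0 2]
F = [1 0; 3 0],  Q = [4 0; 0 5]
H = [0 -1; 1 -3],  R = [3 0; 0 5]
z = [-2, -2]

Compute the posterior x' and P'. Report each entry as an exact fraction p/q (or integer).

x̄ = F·x = [-2, -6]
P̄ = F·P·Fᵀ + Q = [5 3; 3 14]
y = z − H·x̄ = [-8, -18]
S = H·P̄·Hᵀ + R = [17 39; 39 118]
K = P̄·Hᵀ·S⁻¹ = [-198/485 49/485; -131/485 -117/485]
x' = x̄ + K·y = [-268/485, 244/485]
P' = (I − K·H)·P̄ = [2027/485 594/485; 594/485 393/485]

x' = [-268/485, 244/485]
P' = [2027/485 594/485; 594/485 393/485]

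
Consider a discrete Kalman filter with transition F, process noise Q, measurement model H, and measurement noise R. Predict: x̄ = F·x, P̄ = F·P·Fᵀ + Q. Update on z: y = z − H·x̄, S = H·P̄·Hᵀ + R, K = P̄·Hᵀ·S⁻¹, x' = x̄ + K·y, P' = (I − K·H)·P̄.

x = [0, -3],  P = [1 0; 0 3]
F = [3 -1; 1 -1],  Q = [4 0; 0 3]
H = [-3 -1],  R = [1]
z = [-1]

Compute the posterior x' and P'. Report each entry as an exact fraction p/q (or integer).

x' = [-15/94, 289/188]
P' = [23/47 -111/94; -111/94 691/188]

x̄ = F·x = [3, 3]
P̄ = F·P·Fᵀ + Q = [16 6; 6 7]
y = z − H·x̄ = [11]
S = H·P̄·Hᵀ + R = [188]
K = P̄·Hᵀ·S⁻¹ = [-27/94; -25/188]
x' = x̄ + K·y = [-15/94, 289/188]
P' = (I − K·H)·P̄ = [23/47 -111/94; -111/94 691/188]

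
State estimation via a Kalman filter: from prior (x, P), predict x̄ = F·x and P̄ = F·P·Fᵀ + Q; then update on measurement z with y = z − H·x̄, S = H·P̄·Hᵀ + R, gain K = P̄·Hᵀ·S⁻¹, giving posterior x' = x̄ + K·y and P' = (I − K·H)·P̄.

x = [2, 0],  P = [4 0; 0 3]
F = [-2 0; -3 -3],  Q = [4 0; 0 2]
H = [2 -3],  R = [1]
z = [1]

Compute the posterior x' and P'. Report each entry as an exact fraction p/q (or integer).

x' = [-68/21, -5/2]
P' = [3268/189 104/9; 104/9 47/6]

x̄ = F·x = [-4, -6]
P̄ = F·P·Fᵀ + Q = [20 24; 24 65]
y = z − H·x̄ = [-9]
S = H·P̄·Hᵀ + R = [378]
K = P̄·Hᵀ·S⁻¹ = [-16/189; -7/18]
x' = x̄ + K·y = [-68/21, -5/2]
P' = (I − K·H)·P̄ = [3268/189 104/9; 104/9 47/6]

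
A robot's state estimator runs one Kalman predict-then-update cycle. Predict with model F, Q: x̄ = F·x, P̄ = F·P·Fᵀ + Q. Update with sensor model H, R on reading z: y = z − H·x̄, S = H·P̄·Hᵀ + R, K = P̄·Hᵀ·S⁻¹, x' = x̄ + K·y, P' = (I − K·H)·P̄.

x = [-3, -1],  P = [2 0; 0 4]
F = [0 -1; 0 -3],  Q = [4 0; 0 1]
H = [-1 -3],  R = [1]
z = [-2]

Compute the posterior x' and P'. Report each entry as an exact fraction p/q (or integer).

x̄ = F·x = [1, 3]
P̄ = F·P·Fᵀ + Q = [8 12; 12 37]
y = z − H·x̄ = [8]
S = H·P̄·Hᵀ + R = [414]
K = P̄·Hᵀ·S⁻¹ = [-22/207; -41/138]
x' = x̄ + K·y = [31/207, 43/69]
P' = (I − K·H)·P̄ = [688/207 -74/69; -74/69 21/46]

x' = [31/207, 43/69]
P' = [688/207 -74/69; -74/69 21/46]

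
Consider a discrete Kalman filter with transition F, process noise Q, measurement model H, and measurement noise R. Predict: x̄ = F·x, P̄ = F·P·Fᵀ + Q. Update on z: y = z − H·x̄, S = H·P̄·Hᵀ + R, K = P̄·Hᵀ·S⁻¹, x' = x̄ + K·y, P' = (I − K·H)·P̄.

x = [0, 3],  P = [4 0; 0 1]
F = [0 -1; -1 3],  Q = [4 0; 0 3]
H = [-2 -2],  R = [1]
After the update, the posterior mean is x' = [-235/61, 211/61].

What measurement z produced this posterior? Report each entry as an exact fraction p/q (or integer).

z = [1]

x̄ = F·x = [-3, 9]
P̄ = F·P·Fᵀ + Q = [5 -3; -3 16]
S = H·P̄·Hᵀ + R = [61]
K = P̄·Hᵀ·S⁻¹ = [-4/61; -26/61]
x' − x̄ = [-52/61, -338/61] = K·y
y = (KᵀK)⁻¹·Kᵀ·(x' − x̄) = [13]
z = y + H·x̄ = [13] + [-12] = [1]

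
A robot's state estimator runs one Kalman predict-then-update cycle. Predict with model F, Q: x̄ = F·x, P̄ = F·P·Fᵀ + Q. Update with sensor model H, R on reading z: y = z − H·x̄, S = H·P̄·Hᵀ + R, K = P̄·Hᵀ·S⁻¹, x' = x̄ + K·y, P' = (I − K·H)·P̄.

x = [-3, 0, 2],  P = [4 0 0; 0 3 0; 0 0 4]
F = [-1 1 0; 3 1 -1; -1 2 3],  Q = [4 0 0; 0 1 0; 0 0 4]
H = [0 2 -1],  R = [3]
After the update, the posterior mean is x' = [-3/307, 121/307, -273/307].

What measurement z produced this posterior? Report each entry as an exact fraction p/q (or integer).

z = [2]

x̄ = F·x = [3, -11, 9]
P̄ = F·P·Fᵀ + Q = [11 -9 10; -9 44 -18; 10 -18 56]
S = H·P̄·Hᵀ + R = [307]
K = P̄·Hᵀ·S⁻¹ = [-28/307; 106/307; -92/307]
x' − x̄ = [-924/307, 3498/307, -3036/307] = K·y
y = (KᵀK)⁻¹·Kᵀ·(x' − x̄) = [33]
z = y + H·x̄ = [33] + [-31] = [2]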